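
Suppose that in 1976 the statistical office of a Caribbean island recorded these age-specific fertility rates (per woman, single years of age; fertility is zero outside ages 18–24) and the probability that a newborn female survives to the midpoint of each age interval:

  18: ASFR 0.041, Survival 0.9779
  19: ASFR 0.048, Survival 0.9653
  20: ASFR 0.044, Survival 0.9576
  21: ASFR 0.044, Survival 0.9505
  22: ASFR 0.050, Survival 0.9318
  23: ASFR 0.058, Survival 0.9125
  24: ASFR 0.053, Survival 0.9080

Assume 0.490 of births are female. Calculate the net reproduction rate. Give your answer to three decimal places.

0.156

Proportion female at birth = 0.490.
Survival-weighted fertility by age (1·fₓ·Sₓ):
  18: 1 × 0.041 × 0.9779 = 0.04009
  19: 1 × 0.048 × 0.9653 = 0.04633
  20: 1 × 0.044 × 0.9576 = 0.04213
  21: 1 × 0.044 × 0.9505 = 0.04182
  22: 1 × 0.050 × 0.9318 = 0.04659
  23: 1 × 0.058 × 0.9125 = 0.05293
  24: 1 × 0.053 × 0.9080 = 0.04812
Sum = 0.31801
NRR = 0.490 × 0.31801 = 0.15582
With NRR below 1 the population is below replacement fertility.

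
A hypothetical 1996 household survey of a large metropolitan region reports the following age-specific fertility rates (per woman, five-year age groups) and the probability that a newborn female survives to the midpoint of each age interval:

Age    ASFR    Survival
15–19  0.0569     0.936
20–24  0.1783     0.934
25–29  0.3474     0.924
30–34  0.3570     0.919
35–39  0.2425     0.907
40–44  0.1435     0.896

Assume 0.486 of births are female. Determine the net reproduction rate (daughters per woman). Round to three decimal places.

Proportion female at birth = 0.486.
Per-age-group product (5 × ASFR × survival probability):
  15–19: 5 × 0.0569 × 0.936 = 0.26629
  20–24: 5 × 0.1783 × 0.934 = 0.83266
  25–29: 5 × 0.3474 × 0.924 = 1.60499
  30–34: 5 × 0.3570 × 0.919 = 1.64042
  35–39: 5 × 0.2425 × 0.907 = 1.09974
  40–44: 5 × 0.1435 × 0.896 = 0.64288
Sum = 6.08698
NRR = 0.486 × 6.08698 = 2.95827

2.958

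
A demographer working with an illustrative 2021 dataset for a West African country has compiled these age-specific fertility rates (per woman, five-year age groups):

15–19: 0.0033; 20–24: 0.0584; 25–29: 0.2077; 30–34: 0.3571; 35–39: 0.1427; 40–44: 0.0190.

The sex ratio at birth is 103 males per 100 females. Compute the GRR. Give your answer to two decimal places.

1.94

Proportion female at birth = 100 / (100 + 103) = 0.49261.
Sum of ASFRs = 0.0033 + 0.0584 + 0.2077 + 0.3571 + 0.1427 + 0.0190 = 0.7882
TFR = 5 × 0.7882 = 3.941
GRR = 0.49261 × 3.941 = 1.94138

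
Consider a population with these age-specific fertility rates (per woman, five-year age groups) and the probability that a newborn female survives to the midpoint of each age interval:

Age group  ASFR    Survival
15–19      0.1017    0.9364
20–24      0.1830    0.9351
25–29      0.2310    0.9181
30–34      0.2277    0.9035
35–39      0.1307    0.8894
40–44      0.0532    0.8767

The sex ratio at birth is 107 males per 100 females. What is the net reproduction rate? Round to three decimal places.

2.046

Proportion female at birth = 100 / (100 + 107) = 0.48309.
Per-age-group product (5 × ASFR × survival probability):
  15–19: 5 × 0.1017 × 0.9364 = 0.47616
  20–24: 5 × 0.1830 × 0.9351 = 0.85562
  25–29: 5 × 0.2310 × 0.9181 = 1.06041
  30–34: 5 × 0.2277 × 0.9035 = 1.02863
  35–39: 5 × 0.1307 × 0.8894 = 0.58122
  40–44: 5 × 0.0532 × 0.8767 = 0.23320
Sum = 4.23524
NRR = 0.48309 × 4.23524 = 2.04600
An NRR exceeding 1 indicates intrinsic growth under these rates.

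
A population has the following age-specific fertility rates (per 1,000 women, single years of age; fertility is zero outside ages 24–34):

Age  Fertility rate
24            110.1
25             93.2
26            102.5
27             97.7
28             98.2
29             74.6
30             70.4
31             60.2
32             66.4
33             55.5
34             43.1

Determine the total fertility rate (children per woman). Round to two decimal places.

0.87

Sum of ASFRs = 110.1 + 93.2 + 102.5 + 97.7 + 98.2 + 74.6 + 70.4 + 60.2 + 66.4 + 55.5 + 43.1 = 871.9
TFR = 871.9 / 1000 = 0.8719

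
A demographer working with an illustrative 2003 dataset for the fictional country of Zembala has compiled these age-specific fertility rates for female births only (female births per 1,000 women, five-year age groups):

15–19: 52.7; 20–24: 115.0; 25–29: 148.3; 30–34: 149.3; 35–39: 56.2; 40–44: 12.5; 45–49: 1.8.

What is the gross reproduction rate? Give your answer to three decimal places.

2.679

Sum of female ASFRs = 52.7 + 115.0 + 148.3 + 149.3 + 56.2 + 12.5 + 1.8 = 535.8
GRR = 5 × 535.8 / 1000 = 2.679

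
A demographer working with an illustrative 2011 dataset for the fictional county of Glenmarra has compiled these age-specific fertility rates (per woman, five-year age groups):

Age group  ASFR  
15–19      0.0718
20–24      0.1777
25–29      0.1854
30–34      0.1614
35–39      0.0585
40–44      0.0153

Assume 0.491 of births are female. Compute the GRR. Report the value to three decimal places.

Proportion female at birth = 0.491.
Sum of ASFRs = 0.0718 + 0.1777 + 0.1854 + 0.1614 + 0.0585 + 0.0153 = 0.6701
TFR = 5 × 0.6701 = 3.3505
GRR = 0.491 × 3.3505 = 1.64510

1.645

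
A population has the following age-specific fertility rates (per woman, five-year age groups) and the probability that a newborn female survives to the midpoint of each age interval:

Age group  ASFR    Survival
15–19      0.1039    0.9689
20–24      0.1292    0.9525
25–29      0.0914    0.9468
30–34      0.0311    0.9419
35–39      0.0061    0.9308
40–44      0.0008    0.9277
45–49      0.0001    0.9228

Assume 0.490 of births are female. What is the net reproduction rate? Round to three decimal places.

0.848

Proportion female at birth = 0.490.
Survival-weighted fertility by age (5·fₓ·Sₓ):
  15–19: 5 × 0.1039 × 0.9689 = 0.50334
  20–24: 5 × 0.1292 × 0.9525 = 0.61532
  25–29: 5 × 0.0914 × 0.9468 = 0.43269
  30–34: 5 × 0.0311 × 0.9419 = 0.14647
  35–39: 5 × 0.0061 × 0.9308 = 0.02839
  40–44: 5 × 0.0008 × 0.9277 = 0.00371
  45–49: 5 × 0.0001 × 0.9228 = 0.00046
Sum = 1.73038
NRR = 0.490 × 1.73038 = 0.84789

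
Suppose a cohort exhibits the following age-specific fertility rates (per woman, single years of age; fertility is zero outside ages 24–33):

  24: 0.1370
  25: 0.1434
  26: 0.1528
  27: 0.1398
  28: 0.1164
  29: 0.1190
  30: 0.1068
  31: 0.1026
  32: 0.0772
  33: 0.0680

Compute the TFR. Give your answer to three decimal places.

1.163

Sum of ASFRs = 0.1370 + 0.1434 + 0.1528 + 0.1398 + 0.1164 + 0.1190 + 0.1068 + 0.1026 + 0.0772 + 0.0680 = 1.1630
TFR = 1.163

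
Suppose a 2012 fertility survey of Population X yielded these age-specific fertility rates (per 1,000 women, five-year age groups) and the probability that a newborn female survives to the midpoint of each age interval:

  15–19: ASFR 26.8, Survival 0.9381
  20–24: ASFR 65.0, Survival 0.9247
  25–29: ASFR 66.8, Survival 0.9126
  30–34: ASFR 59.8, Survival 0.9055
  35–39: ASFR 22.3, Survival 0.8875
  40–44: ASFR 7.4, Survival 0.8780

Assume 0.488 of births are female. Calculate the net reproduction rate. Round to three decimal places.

0.553

Proportion female at birth = 0.488.
Weighting each age-specific rate by interval width and survival:
  15–19: 5 × 26.8/1000 × 0.9381 = 0.12571
  20–24: 5 × 65.0/1000 × 0.9247 = 0.30053
  25–29: 5 × 66.8/1000 × 0.9126 = 0.30481
  30–34: 5 × 59.8/1000 × 0.9055 = 0.27074
  35–39: 5 × 22.3/1000 × 0.8875 = 0.09896
  40–44: 5 × 7.4/1000 × 0.8780 = 0.03249
Sum = 1.13324
NRR = 0.488 × 1.13324 = 0.55302
An NRR under 1 implies long-run decline under these rates.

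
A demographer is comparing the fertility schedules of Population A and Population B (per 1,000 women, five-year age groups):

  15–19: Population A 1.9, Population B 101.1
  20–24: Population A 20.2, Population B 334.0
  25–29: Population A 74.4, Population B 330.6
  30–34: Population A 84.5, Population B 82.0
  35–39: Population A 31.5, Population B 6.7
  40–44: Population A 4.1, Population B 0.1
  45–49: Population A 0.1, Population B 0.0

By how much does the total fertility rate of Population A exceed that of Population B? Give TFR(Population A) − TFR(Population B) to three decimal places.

Population A:
  Sum of ASFRs = 1.9 + 20.2 + 74.4 + 84.5 + 31.5 + 4.1 + 0.1 = 216.7
  TFR = 5 × 216.7 / 1000 = 1.0835
Population B:
  Sum of ASFRs = 101.1 + 334.0 + 330.6 + 82.0 + 6.7 + 0.1 + 0.0 = 854.5
  TFR = 5 × 854.5 / 1000 = 4.2725
Difference = 1.0835 − 4.2725 = -3.189

-3.189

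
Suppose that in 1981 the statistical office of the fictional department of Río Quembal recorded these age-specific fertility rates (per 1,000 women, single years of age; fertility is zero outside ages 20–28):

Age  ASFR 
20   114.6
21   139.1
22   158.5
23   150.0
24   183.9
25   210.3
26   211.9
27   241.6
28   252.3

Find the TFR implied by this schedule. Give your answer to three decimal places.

Sum of ASFRs = 114.6 + 139.1 + 158.5 + 150.0 + 183.9 + 210.3 + 211.9 + 241.6 + 252.3 = 1662.2
TFR = 1662.2 / 1000 = 1.6622

1.662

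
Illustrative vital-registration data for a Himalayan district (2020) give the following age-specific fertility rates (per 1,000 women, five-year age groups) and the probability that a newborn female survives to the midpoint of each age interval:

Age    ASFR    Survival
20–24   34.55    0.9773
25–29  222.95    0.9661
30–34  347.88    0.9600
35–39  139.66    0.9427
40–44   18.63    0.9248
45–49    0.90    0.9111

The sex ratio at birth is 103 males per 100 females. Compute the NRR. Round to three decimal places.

1.805

Proportion female at birth = 100 / (100 + 103) = 0.49261.
Each age group contributes 5 × ASFR × survival:
  20–24: 5 × 34.55/1000 × 0.9773 = 0.16883
  25–29: 5 × 222.95/1000 × 0.9661 = 1.07696
  30–34: 5 × 347.88/1000 × 0.9600 = 1.66982
  35–39: 5 × 139.66/1000 × 0.9427 = 0.65829
  40–44: 5 × 18.63/1000 × 0.9248 = 0.08615
  45–49: 5 × 0.90/1000 × 0.9111 = 0.00410
Sum = 3.66415
NRR = 0.49261 × 3.66415 = 1.80500
An NRR exceeding 1 indicates intrinsic growth under these rates.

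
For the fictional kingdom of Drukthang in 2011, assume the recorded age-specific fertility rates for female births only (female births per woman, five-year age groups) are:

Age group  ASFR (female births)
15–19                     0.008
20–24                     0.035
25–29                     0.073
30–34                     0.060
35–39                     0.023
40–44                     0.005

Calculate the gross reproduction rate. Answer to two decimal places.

Sum of female ASFRs = 0.008 + 0.035 + 0.073 + 0.060 + 0.023 + 0.005 = 0.204
GRR = 5 × 0.204 = 1.02

1.02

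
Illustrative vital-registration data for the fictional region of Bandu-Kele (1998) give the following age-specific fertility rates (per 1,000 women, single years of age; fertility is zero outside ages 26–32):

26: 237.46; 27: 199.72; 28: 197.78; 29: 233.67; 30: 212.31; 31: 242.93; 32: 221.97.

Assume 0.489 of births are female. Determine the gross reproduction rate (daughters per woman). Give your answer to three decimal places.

Proportion female at birth = 0.489.
Sum of ASFRs = 237.46 + 199.72 + 197.78 + 233.67 + 212.31 + 242.93 + 221.97 = 1545.84
TFR = 1545.84 / 1000 = 1.54584
GRR = 0.489 × 1.54584 = 0.75592

0.756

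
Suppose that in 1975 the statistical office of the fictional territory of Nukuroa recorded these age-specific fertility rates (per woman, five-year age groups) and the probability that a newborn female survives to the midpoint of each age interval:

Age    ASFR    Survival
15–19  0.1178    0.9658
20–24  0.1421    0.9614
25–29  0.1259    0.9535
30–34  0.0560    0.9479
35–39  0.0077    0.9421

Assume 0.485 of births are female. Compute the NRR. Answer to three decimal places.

1.045

Proportion female at birth = 0.485.
Survival-weighted fertility by age (5·fₓ·Sₓ):
  15–19: 5 × 0.1178 × 0.9658 = 0.56886
  20–24: 5 × 0.1421 × 0.9614 = 0.68307
  25–29: 5 × 0.1259 × 0.9535 = 0.60023
  30–34: 5 × 0.0560 × 0.9479 = 0.26541
  35–39: 5 × 0.0077 × 0.9421 = 0.03627
Sum = 2.15384
NRR = 0.485 × 2.15384 = 1.04461
With NRR above 1 the population is above replacement fertility.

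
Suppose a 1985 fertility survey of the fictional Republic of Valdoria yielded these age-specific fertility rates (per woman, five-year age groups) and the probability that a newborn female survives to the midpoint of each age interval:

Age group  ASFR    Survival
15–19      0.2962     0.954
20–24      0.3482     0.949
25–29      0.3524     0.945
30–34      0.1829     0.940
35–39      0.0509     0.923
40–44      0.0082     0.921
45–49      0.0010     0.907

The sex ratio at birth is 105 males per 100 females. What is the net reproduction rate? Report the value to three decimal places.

2.862

Proportion female at birth = 100 / (100 + 105) = 0.48780.
Weighting each age-specific rate by interval width and survival:
  15–19: 5 × 0.2962 × 0.954 = 1.41287
  20–24: 5 × 0.3482 × 0.949 = 1.65221
  25–29: 5 × 0.3524 × 0.945 = 1.66509
  30–34: 5 × 0.1829 × 0.940 = 0.85963
  35–39: 5 × 0.0509 × 0.923 = 0.23490
  40–44: 5 × 0.0082 × 0.921 = 0.03776
  45–49: 5 × 0.0010 × 0.907 = 0.00454
Sum = 5.86700
NRR = 0.48780 × 5.86700 = 2.86192
An NRR exceeding 1 indicates intrinsic growth under these rates.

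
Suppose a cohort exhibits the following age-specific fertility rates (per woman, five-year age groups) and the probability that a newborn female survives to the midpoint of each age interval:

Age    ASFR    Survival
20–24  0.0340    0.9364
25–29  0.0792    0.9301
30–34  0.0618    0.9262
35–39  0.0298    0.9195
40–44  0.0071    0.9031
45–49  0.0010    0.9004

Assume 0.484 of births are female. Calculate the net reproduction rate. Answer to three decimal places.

Proportion female at birth = 0.484.
Survival-weighted fertility by age (5·fₓ·Sₓ):
  20–24: 5 × 0.0340 × 0.9364 = 0.15919
  25–29: 5 × 0.0792 × 0.9301 = 0.36832
  30–34: 5 × 0.0618 × 0.9262 = 0.28620
  35–39: 5 × 0.0298 × 0.9195 = 0.13701
  40–44: 5 × 0.0071 × 0.9031 = 0.03206
  45–49: 5 × 0.0010 × 0.9004 = 0.00450
Sum = 0.98728
NRR = 0.484 × 0.98728 = 0.47784

0.478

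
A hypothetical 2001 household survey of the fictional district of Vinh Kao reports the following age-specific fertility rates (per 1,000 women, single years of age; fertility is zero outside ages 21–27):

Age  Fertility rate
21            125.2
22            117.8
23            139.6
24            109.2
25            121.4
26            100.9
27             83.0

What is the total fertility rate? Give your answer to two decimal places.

0.80

Sum of ASFRs = 125.2 + 117.8 + 139.6 + 109.2 + 121.4 + 100.9 + 83.0 = 797.1
TFR = 797.1 / 1000 = 0.7971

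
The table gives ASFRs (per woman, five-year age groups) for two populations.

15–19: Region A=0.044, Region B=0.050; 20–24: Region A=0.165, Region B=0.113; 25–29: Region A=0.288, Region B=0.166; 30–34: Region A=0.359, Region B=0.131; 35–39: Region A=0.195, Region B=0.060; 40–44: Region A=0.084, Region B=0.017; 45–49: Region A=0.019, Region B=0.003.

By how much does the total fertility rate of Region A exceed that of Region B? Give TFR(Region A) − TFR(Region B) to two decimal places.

Region A:
  Sum of ASFRs = 0.044 + 0.165 + 0.288 + 0.359 + 0.195 + 0.084 + 0.019 = 1.154
  TFR = 5 × 1.154 = 5.77
Region B:
  Sum of ASFRs = 0.050 + 0.113 + 0.166 + 0.131 + 0.060 + 0.017 + 0.003 = 0.540
  TFR = 5 × 0.540 = 2.7
Difference = 5.77 − 2.7 = 3.07

3.07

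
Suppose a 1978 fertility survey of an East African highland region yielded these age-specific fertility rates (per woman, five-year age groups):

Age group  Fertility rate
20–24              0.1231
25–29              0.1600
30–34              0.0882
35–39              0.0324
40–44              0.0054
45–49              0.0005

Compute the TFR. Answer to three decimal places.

2.048

Sum of ASFRs = 0.1231 + 0.1600 + 0.0882 + 0.0324 + 0.0054 + 0.0005 = 0.4096
TFR = 5 × 0.4096 = 2.048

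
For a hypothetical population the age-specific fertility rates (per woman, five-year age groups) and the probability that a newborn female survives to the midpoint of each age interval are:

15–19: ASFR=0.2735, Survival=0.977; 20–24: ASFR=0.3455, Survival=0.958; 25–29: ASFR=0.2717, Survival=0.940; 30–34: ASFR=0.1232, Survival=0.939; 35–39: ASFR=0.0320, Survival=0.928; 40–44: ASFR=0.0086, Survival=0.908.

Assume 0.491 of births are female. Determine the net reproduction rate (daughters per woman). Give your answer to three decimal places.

2.472

Proportion female at birth = 0.491.
Per-age-group product (5 × ASFR × survival probability):
  15–19: 5 × 0.2735 × 0.977 = 1.33605
  20–24: 5 × 0.3455 × 0.958 = 1.65495
  25–29: 5 × 0.2717 × 0.940 = 1.27699
  30–34: 5 × 0.1232 × 0.939 = 0.57842
  35–39: 5 × 0.0320 × 0.928 = 0.14848
  40–44: 5 × 0.0086 × 0.908 = 0.03904
Sum = 5.03393
NRR = 0.491 × 5.03393 = 2.47166
An NRR exceeding 1 indicates intrinsic growth under these rates.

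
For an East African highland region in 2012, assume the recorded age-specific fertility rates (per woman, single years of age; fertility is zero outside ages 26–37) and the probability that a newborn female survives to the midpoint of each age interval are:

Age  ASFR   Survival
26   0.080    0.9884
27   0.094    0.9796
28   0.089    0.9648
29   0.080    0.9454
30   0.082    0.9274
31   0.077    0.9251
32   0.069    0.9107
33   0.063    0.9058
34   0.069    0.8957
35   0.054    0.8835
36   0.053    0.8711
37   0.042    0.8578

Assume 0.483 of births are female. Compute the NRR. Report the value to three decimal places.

Proportion female at birth = 0.483.
Weighting each age-specific rate by interval width and survival:
  26: 1 × 0.080 × 0.9884 = 0.07907
  27: 1 × 0.094 × 0.9796 = 0.09208
  28: 1 × 0.089 × 0.9648 = 0.08587
  29: 1 × 0.080 × 0.9454 = 0.07563
  30: 1 × 0.082 × 0.9274 = 0.07605
  31: 1 × 0.077 × 0.9251 = 0.07123
  32: 1 × 0.069 × 0.9107 = 0.06284
  33: 1 × 0.063 × 0.9058 = 0.05707
  34: 1 × 0.069 × 0.8957 = 0.06180
  35: 1 × 0.054 × 0.8835 = 0.04771
  36: 1 × 0.053 × 0.8711 = 0.04617
  37: 1 × 0.042 × 0.8578 = 0.03603
Sum = 0.79155
NRR = 0.483 × 0.79155 = 0.38232
An NRR under 1 implies long-run decline under these rates.

0.382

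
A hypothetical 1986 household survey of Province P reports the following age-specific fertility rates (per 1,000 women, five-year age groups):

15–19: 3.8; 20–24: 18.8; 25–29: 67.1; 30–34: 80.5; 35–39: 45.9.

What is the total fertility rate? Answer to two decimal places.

1.08

Sum of ASFRs = 3.8 + 18.8 + 67.1 + 80.5 + 45.9 = 216.1
TFR = 5 × 216.1 / 1000 = 1.0805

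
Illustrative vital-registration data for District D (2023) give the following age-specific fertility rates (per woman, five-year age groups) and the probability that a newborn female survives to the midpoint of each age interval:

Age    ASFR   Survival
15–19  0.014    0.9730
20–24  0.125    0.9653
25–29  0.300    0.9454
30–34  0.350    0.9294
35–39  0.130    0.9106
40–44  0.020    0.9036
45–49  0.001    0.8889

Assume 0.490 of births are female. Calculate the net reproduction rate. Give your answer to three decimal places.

Proportion female at birth = 0.490.
Each age group contributes 5 × ASFR × survival:
  15–19: 5 × 0.014 × 0.9730 = 0.06811
  20–24: 5 × 0.125 × 0.9653 = 0.60331
  25–29: 5 × 0.300 × 0.9454 = 1.41810
  30–34: 5 × 0.350 × 0.9294 = 1.62645
  35–39: 5 × 0.130 × 0.9106 = 0.59189
  40–44: 5 × 0.020 × 0.9036 = 0.09036
  45–49: 5 × 0.001 × 0.8889 = 0.00444
Sum = 4.40266
NRR = 0.490 × 4.40266 = 2.15730
NRR > 1, so each generation more than replaces itself.

2.157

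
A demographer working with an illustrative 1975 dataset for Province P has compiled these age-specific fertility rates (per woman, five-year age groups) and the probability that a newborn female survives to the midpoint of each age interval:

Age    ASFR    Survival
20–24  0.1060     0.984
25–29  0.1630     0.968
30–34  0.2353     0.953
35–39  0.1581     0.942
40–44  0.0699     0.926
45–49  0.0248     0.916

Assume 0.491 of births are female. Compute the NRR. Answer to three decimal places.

1.774

Proportion female at birth = 0.491.
Survival-weighted fertility by age (5·fₓ·Sₓ):
  20–24: 5 × 0.1060 × 0.984 = 0.52152
  25–29: 5 × 0.1630 × 0.968 = 0.78892
  30–34: 5 × 0.2353 × 0.953 = 1.12120
  35–39: 5 × 0.1581 × 0.942 = 0.74465
  40–44: 5 × 0.0699 × 0.926 = 0.32364
  45–49: 5 × 0.0248 × 0.916 = 0.11358
Sum = 3.61351
NRR = 0.491 × 3.61351 = 1.77423
An NRR exceeding 1 indicates intrinsic growth under these rates.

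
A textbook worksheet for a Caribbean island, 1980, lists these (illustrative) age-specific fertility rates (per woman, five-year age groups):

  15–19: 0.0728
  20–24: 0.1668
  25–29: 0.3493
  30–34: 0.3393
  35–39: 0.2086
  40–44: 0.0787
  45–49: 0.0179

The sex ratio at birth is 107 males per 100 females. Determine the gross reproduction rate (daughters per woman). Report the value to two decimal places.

2.98

Proportion female at birth = 100 / (100 + 107) = 0.48309.
Sum of ASFRs = 0.0728 + 0.1668 + 0.3493 + 0.3393 + 0.2086 + 0.0787 + 0.0179 = 1.2334
TFR = 5 × 1.2334 = 6.167
GRR = 0.48309 × 6.167 = 2.97922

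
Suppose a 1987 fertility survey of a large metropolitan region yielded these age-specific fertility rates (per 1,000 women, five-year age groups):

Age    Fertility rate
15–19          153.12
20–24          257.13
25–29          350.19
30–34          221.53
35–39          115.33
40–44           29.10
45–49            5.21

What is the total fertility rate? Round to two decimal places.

5.66

Sum of ASFRs = 153.12 + 257.13 + 350.19 + 221.53 + 115.33 + 29.10 + 5.21 = 1131.61
TFR = 5 × 1131.61 / 1000 = 5.65805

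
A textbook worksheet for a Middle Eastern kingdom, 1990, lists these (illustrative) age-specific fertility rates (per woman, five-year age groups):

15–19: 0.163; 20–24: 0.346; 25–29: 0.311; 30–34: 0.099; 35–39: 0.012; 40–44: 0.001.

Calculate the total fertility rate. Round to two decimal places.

4.66

Sum of ASFRs = 0.163 + 0.346 + 0.311 + 0.099 + 0.012 + 0.001 = 0.932
TFR = 5 × 0.932 = 4.66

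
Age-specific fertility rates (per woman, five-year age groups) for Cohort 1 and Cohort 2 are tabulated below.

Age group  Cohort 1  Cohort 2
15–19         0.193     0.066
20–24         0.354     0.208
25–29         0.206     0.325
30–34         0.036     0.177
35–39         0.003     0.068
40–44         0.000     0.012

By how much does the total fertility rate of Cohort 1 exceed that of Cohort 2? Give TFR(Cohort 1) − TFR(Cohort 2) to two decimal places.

Cohort 1:
  Sum of ASFRs = 0.193 + 0.354 + 0.206 + 0.036 + 0.003 + 0.000 = 0.792
  TFR = 5 × 0.792 = 3.96
Cohort 2:
  Sum of ASFRs = 0.066 + 0.208 + 0.325 + 0.177 + 0.068 + 0.012 = 0.856
  TFR = 5 × 0.856 = 4.28
Difference = 3.96 − 4.28 = -0.32

-0.32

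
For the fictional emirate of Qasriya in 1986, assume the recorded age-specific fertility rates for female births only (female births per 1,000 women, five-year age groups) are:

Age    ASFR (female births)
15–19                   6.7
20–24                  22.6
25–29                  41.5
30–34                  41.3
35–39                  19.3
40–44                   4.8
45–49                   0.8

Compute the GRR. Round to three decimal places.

Sum of female ASFRs = 6.7 + 22.6 + 41.5 + 41.3 + 19.3 + 4.8 + 0.8 = 137.0
GRR = 5 × 137.0 / 1000 = 0.685

0.685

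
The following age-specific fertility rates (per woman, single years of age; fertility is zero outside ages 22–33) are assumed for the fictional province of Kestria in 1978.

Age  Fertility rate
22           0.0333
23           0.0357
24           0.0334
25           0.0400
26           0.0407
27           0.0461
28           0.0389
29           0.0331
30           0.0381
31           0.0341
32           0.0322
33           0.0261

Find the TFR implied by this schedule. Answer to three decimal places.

Sum of ASFRs = 0.0333 + 0.0357 + 0.0334 + 0.0400 + 0.0407 + 0.0461 + 0.0389 + 0.0331 + 0.0381 + 0.0341 + 0.0322 + 0.0261 = 0.4317
TFR = 0.4317

0.432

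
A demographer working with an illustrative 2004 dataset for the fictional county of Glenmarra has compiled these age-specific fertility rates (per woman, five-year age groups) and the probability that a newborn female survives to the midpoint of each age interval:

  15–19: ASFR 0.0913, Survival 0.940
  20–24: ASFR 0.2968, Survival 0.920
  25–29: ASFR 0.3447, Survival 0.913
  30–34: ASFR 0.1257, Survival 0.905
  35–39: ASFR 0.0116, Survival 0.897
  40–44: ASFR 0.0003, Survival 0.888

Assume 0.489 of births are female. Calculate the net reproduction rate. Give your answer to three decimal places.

Proportion female at birth = 0.489.
Per-age-group product (5 × ASFR × survival probability):
  15–19: 5 × 0.0913 × 0.940 = 0.42911
  20–24: 5 × 0.2968 × 0.920 = 1.36528
  25–29: 5 × 0.3447 × 0.913 = 1.57356
  30–34: 5 × 0.1257 × 0.905 = 0.56879
  35–39: 5 × 0.0116 × 0.897 = 0.05203
  40–44: 5 × 0.0003 × 0.888 = 0.00133
Sum = 3.99010
NRR = 0.489 × 3.99010 = 1.95116

1.951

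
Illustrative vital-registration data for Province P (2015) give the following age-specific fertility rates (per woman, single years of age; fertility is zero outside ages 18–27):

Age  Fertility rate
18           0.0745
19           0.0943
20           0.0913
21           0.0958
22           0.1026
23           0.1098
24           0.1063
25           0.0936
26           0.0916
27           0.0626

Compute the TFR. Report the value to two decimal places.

0.92

Sum of ASFRs = 0.0745 + 0.0943 + 0.0913 + 0.0958 + 0.1026 + 0.1098 + 0.1063 + 0.0936 + 0.0916 + 0.0626 = 0.9224
TFR = 0.9224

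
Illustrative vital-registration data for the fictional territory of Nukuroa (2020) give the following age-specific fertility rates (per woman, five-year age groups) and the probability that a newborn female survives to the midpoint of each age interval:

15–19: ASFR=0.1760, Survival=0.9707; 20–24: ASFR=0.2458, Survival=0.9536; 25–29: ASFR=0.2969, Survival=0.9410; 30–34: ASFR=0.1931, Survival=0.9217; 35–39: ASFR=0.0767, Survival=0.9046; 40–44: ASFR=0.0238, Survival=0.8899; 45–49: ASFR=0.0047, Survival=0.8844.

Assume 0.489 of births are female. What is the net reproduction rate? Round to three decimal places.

2.341

Proportion female at birth = 0.489.
Survival-weighted fertility by age (5·fₓ·Sₓ):
  15–19: 5 × 0.1760 × 0.9707 = 0.85422
  20–24: 5 × 0.2458 × 0.9536 = 1.17197
  25–29: 5 × 0.2969 × 0.9410 = 1.39691
  30–34: 5 × 0.1931 × 0.9217 = 0.88990
  35–39: 5 × 0.0767 × 0.9046 = 0.34691
  40–44: 5 × 0.0238 × 0.8899 = 0.10590
  45–49: 5 × 0.0047 × 0.8844 = 0.02078
Sum = 4.78659
NRR = 0.489 × 4.78659 = 2.34064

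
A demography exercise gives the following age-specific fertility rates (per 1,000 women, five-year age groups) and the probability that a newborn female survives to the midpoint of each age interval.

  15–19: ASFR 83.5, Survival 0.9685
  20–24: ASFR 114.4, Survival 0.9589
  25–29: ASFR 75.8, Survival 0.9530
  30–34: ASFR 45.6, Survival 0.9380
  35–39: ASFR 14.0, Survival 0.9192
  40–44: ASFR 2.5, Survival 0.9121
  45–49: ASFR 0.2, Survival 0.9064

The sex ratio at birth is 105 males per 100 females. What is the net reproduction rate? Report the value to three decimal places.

0.783

Proportion female at birth = 100 / (100 + 105) = 0.48780.
Survival-weighted fertility by age (5·fₓ·Sₓ):
  15–19: 5 × 83.5/1000 × 0.9685 = 0.40435
  20–24: 5 × 114.4/1000 × 0.9589 = 0.54849
  25–29: 5 × 75.8/1000 × 0.9530 = 0.36119
  30–34: 5 × 45.6/1000 × 0.9380 = 0.21386
  35–39: 5 × 14.0/1000 × 0.9192 = 0.06434
  40–44: 5 × 2.5/1000 × 0.9121 = 0.01140
  45–49: 5 × 0.2/1000 × 0.9064 = 0.00091
Sum = 1.60454
NRR = 0.48780 × 1.60454 = 0.78269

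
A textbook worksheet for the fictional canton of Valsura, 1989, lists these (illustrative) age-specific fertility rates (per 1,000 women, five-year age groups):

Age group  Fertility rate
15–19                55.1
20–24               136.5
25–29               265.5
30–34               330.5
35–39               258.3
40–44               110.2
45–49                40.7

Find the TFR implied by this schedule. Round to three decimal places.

5.984

Sum of ASFRs = 55.1 + 136.5 + 265.5 + 330.5 + 258.3 + 110.2 + 40.7 = 1196.8
TFR = 5 × 1196.8 / 1000 = 5.984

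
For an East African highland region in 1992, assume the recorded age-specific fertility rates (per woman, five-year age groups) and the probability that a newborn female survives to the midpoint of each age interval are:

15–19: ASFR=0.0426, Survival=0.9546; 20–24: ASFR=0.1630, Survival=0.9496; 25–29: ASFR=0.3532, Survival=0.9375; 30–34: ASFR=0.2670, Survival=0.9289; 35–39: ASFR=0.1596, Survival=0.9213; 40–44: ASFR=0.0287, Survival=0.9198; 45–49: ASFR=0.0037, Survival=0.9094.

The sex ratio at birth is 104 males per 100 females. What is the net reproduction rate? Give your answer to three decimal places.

Proportion female at birth = 100 / (100 + 104) = 0.49020.
Weighting each age-specific rate by interval width and survival:
  15–19: 5 × 0.0426 × 0.9546 = 0.20333
  20–24: 5 × 0.1630 × 0.9496 = 0.77392
  25–29: 5 × 0.3532 × 0.9375 = 1.65563
  30–34: 5 × 0.2670 × 0.9289 = 1.24008
  35–39: 5 × 0.1596 × 0.9213 = 0.73520
  40–44: 5 × 0.0287 × 0.9198 = 0.13199
  45–49: 5 × 0.0037 × 0.9094 = 0.01682
Sum = 4.75697
NRR = 0.49020 × 4.75697 = 2.33187

2.332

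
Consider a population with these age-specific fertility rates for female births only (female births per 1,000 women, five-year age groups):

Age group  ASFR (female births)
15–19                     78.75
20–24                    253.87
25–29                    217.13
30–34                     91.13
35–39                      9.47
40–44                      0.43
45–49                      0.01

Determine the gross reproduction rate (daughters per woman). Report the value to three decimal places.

3.254

Sum of female ASFRs = 78.75 + 253.87 + 217.13 + 91.13 + 9.47 + 0.43 + 0.01 = 650.79
GRR = 5 × 650.79 / 1000 = 3.25395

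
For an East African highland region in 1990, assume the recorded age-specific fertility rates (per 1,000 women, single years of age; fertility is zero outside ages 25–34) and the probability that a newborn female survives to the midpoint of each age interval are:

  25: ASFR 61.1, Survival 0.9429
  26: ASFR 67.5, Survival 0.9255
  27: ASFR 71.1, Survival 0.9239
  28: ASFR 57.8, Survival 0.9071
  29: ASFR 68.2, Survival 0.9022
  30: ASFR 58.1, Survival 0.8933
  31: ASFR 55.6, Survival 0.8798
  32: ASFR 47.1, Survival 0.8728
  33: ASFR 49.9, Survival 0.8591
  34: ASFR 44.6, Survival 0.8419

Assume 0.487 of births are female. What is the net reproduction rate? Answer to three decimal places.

Proportion female at birth = 0.487.
Per-age-group product (1 × ASFR × survival probability):
  25: 1 × 61.1/1000 × 0.9429 = 0.05761
  26: 1 × 67.5/1000 × 0.9255 = 0.06247
  27: 1 × 71.1/1000 × 0.9239 = 0.06569
  28: 1 × 57.8/1000 × 0.9071 = 0.05243
  29: 1 × 68.2/1000 × 0.9022 = 0.06153
  30: 1 × 58.1/1000 × 0.8933 = 0.05190
  31: 1 × 55.6/1000 × 0.8798 = 0.04892
  32: 1 × 47.1/1000 × 0.8728 = 0.04111
  33: 1 × 49.9/1000 × 0.8591 = 0.04287
  34: 1 × 44.6/1000 × 0.8419 = 0.03755
Sum = 0.52208
NRR = 0.487 × 0.52208 = 0.25425
NRR < 1, so the cohort does not fully replace itself.

0.254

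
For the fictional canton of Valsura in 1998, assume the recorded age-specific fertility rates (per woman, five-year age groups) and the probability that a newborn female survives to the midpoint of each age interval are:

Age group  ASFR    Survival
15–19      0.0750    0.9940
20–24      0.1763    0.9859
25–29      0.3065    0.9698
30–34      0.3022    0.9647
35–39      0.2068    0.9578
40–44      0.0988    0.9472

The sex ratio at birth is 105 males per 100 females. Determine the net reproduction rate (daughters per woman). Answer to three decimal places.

Proportion female at birth = 100 / (100 + 105) = 0.48780.
Survival-weighted fertility by age (5·fₓ·Sₓ):
  15–19: 5 × 0.0750 × 0.9940 = 0.37275
  20–24: 5 × 0.1763 × 0.9859 = 0.86907
  25–29: 5 × 0.3065 × 0.9698 = 1.48622
  30–34: 5 × 0.3022 × 0.9647 = 1.45766
  35–39: 5 × 0.2068 × 0.9578 = 0.99037
  40–44: 5 × 0.0988 × 0.9472 = 0.46792
Sum = 5.64399
NRR = 0.48780 × 5.64399 = 2.75314
With NRR above 1 the population is above replacement fertility.

2.753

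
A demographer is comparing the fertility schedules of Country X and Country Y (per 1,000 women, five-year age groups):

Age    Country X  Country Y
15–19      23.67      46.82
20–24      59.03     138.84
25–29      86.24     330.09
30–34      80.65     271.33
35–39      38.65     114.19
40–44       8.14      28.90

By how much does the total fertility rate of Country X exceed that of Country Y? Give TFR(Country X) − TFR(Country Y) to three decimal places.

Country X:
  Sum of ASFRs = 23.67 + 59.03 + 86.24 + 80.65 + 38.65 + 8.14 = 296.38
  TFR = 5 × 296.38 / 1000 = 1.4819
Country Y:
  Sum of ASFRs = 46.82 + 138.84 + 330.09 + 271.33 + 114.19 + 28.90 = 930.17
  TFR = 5 × 930.17 / 1000 = 4.65085
Difference = 1.4819 − 4.65085 = -3.16895

-3.169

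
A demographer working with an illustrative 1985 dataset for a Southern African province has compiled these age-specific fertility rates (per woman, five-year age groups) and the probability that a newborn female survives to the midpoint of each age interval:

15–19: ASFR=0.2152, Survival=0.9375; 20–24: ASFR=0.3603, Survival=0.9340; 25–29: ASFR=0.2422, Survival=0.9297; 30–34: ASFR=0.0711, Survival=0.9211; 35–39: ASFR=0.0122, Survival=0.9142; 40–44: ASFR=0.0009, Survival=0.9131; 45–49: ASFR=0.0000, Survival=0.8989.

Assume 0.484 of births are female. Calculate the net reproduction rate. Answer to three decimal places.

2.035

Proportion female at birth = 0.484.
Survival-weighted fertility by age (5·fₓ·Sₓ):
  15–19: 5 × 0.2152 × 0.9375 = 1.00875
  20–24: 5 × 0.3603 × 0.9340 = 1.68260
  25–29: 5 × 0.2422 × 0.9297 = 1.12587
  30–34: 5 × 0.0711 × 0.9211 = 0.32745
  35–39: 5 × 0.0122 × 0.9142 = 0.05577
  40–44: 5 × 0.0009 × 0.9131 = 0.00411
  45–49: 5 × 0.0000 × 0.8989 = 0.00000
Sum = 4.20455
NRR = 0.484 × 4.20455 = 2.03500
NRR > 1, so each generation more than replaces itself.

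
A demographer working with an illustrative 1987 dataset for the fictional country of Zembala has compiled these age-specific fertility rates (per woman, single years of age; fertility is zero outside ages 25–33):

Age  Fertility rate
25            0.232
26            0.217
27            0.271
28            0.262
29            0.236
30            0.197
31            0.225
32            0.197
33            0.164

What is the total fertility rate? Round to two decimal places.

Sum of ASFRs = 0.232 + 0.217 + 0.271 + 0.262 + 0.236 + 0.197 + 0.225 + 0.197 + 0.164 = 2.001
TFR = 2.001

2.00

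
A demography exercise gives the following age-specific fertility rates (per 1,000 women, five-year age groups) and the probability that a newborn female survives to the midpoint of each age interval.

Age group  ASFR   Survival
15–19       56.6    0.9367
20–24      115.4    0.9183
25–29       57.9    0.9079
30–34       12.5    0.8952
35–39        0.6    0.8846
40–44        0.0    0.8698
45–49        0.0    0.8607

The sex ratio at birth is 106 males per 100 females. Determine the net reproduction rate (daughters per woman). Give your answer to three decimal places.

0.542

Proportion female at birth = 100 / (100 + 106) = 0.48544.
Per-age-group product (5 × ASFR × survival probability):
  15–19: 5 × 56.6/1000 × 0.9367 = 0.26509
  20–24: 5 × 115.4/1000 × 0.9183 = 0.52986
  25–29: 5 × 57.9/1000 × 0.9079 = 0.26284
  30–34: 5 × 12.5/1000 × 0.8952 = 0.05595
  35–39: 5 × 0.6/1000 × 0.8846 = 0.00265
  40–44: 5 × 0.0/1000 × 0.8698 = 0.00000
  45–49: 5 × 0.0/1000 × 0.8607 = 0.00000
Sum = 1.11639
NRR = 0.48544 × 1.11639 = 0.54194
With NRR below 1 the population is below replacement fertility.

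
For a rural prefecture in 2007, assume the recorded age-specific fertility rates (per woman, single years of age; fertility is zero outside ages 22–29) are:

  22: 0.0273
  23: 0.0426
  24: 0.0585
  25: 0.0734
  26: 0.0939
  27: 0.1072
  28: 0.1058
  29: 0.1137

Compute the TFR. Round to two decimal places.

0.62

Sum of ASFRs = 0.0273 + 0.0426 + 0.0585 + 0.0734 + 0.0939 + 0.1072 + 0.1058 + 0.1137 = 0.6224
TFR = 0.6224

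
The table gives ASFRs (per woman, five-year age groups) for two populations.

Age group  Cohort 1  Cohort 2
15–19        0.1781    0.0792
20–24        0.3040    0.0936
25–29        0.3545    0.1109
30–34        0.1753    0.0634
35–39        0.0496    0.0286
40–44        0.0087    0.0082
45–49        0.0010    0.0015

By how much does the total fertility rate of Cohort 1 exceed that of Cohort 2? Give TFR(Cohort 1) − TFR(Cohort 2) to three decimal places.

Cohort 1:
  Sum of ASFRs = 0.1781 + 0.3040 + 0.3545 + 0.1753 + 0.0496 + 0.0087 + 0.0010 = 1.0712
  TFR = 5 × 1.0712 = 5.356
Cohort 2:
  Sum of ASFRs = 0.0792 + 0.0936 + 0.1109 + 0.0634 + 0.0286 + 0.0082 + 0.0015 = 0.3854
  TFR = 5 × 0.3854 = 1.927
Difference = 5.356 − 1.927 = 3.429

3.429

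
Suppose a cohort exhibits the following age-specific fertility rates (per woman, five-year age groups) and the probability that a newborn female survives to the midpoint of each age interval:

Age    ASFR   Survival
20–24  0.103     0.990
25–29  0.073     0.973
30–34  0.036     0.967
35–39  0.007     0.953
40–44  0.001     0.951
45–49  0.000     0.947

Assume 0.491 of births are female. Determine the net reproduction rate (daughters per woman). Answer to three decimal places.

0.529

Proportion female at birth = 0.491.
Survival-weighted fertility by age (5·fₓ·Sₓ):
  20–24: 5 × 0.103 × 0.990 = 0.50985
  25–29: 5 × 0.073 × 0.973 = 0.35515
  30–34: 5 × 0.036 × 0.967 = 0.17406
  35–39: 5 × 0.007 × 0.953 = 0.03336
  40–44: 5 × 0.001 × 0.951 = 0.00476
  45–49: 5 × 0.000 × 0.947 = 0.00000
Sum = 1.07718
NRR = 0.491 × 1.07718 = 0.52890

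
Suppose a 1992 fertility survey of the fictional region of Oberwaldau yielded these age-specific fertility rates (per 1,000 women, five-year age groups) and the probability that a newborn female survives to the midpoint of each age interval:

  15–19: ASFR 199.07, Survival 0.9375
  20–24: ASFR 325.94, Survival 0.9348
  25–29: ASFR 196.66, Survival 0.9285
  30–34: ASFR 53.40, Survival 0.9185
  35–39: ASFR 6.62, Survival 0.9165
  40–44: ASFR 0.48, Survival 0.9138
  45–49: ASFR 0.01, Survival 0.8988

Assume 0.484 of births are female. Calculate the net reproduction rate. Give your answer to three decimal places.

1.765

Proportion female at birth = 0.484.
Per-age-group product (5 × ASFR × survival probability):
  15–19: 5 × 199.07/1000 × 0.9375 = 0.93314
  20–24: 5 × 325.94/1000 × 0.9348 = 1.52344
  25–29: 5 × 196.66/1000 × 0.9285 = 0.91299
  30–34: 5 × 53.40/1000 × 0.9185 = 0.24524
  35–39: 5 × 6.62/1000 × 0.9165 = 0.03034
  40–44: 5 × 0.48/1000 × 0.9138 = 0.00219
  45–49: 5 × 0.01/1000 × 0.8988 = 0.00004
Sum = 3.64738
NRR = 0.484 × 3.64738 = 1.76533
NRR > 1, so each generation more than replaces itself.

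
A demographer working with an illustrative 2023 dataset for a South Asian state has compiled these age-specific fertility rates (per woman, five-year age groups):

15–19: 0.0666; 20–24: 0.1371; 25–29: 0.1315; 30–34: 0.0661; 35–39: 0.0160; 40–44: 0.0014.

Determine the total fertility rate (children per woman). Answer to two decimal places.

2.09

Sum of ASFRs = 0.0666 + 0.1371 + 0.1315 + 0.0661 + 0.0160 + 0.0014 = 0.4187
TFR = 5 × 0.4187 = 2.0935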